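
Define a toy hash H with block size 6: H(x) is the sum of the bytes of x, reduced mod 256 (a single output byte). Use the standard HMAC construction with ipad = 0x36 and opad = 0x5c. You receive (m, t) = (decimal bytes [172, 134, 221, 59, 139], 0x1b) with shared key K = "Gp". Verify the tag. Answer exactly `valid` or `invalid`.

Key "Gp" = 47 70 is 2 bytes ≤ B = 6; zero-pad to 6 bytes: K' = 47 70 00 00 00 00.
K' ⊕ ipad = 71 46 36 36 36 36; K' ⊕ opad = 1b 2c 5c 5c 5c 5c.
Inner hash: sum = 113+70+54+54+54+54+172+134+221+59+139 = 1124; mod 256 = 100 → 64.
Outer hash (recomputed tag): sum = 27+44+92+92+92+92+100 = 539; mod 256 = 27 → 1b.
Recomputed tag = 1b; claimed = 1b → match.

valid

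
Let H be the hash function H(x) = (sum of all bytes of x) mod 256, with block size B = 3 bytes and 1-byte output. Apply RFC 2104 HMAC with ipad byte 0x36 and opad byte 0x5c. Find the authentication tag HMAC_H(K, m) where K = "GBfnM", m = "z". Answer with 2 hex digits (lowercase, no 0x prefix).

30

Key "GBfnM" = 47 42 66 6e 4d is 5 bytes > B = 3, so hash it first: H(key) = aa, then zero-pad to 3 bytes: K' = aa 00 00.
K' ⊕ ipad = 9c 36 36.  K' ⊕ opad = f6 5c 5c.
Inner input = (K'⊕ipad) ∥ m = 9c 36 36 ∥ 7a.
Inner hash: sum = 156+54+54+122 = 386; mod 256 = 130 → 82.
Outer input = (K'⊕opad) ∥ inner = f6 5c 5c ∥ 82.
Outer hash (tag): sum = 246+92+92+130 = 560; mod 256 = 48 → 30.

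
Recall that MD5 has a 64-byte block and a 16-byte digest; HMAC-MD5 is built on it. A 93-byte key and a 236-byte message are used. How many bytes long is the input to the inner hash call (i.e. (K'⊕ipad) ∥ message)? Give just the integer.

Key is 93 > 64 bytes, so it is hashed to 16 bytes then zero-padded to 64: |K'| = 64.
Inner input = (K'⊕ipad) ∥ m → 64 + 236 = 300 bytes.

300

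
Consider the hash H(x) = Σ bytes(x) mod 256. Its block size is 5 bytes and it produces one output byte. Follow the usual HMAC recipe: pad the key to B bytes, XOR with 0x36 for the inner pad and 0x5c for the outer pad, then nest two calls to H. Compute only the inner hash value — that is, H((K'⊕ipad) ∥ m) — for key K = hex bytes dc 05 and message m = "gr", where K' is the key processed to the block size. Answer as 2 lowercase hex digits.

98

Key hex bytes dc 05 is 2 bytes ≤ B = 5; zero-pad to 5 bytes: K' = dc 05 00 00 00.
K' ⊕ ipad = ea 33 36 36 36.
Inner input = ea 33 36 36 36 ∥ 67 72.
Inner hash: sum = 234+51+54+54+54+103+114 = 664; mod 256 = 152 → 98.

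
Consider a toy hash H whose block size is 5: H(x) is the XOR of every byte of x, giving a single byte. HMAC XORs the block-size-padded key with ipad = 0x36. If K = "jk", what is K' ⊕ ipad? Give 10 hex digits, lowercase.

Key "jk" = 6a 6b is 2 bytes ≤ B = 5; zero-pad to 5 bytes: K' = 6a 6b 00 00 00.
XOR each byte with 0x36: 6a⊕36=5c, 6b⊕36=5d, 00⊕36=36, 00⊕36=36, 00⊕36=36.

5c5d363636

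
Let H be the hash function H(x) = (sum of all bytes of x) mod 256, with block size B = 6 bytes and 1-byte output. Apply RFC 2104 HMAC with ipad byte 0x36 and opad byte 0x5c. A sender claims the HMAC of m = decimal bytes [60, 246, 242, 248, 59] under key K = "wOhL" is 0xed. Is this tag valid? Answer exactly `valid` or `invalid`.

invalid

Key "wOhL" = 77 4f 68 4c is 4 bytes ≤ B = 6; zero-pad to 6 bytes: K' = 77 4f 68 4c 00 00.
K' ⊕ ipad = 41 79 5e 7a 36 36; K' ⊕ opad = 2b 13 34 10 5c 5c.
Inner hash: sum = 65+121+94+122+54+54+60+246+242+248+59 = 1365; mod 256 = 85 → 55.
Outer hash (recomputed tag): sum = 43+19+52+16+92+92+85 = 399; mod 256 = 143 → 8f.
Recomputed tag = 8f; claimed = ed → mismatch.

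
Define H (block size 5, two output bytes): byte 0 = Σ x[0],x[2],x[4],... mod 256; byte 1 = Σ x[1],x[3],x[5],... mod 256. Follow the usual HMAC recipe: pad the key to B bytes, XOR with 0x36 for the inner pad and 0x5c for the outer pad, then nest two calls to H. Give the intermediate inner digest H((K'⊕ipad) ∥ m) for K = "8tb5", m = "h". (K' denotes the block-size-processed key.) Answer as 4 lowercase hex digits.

98ad

Key "8tb5" = 38 74 62 35 is 4 bytes ≤ B = 5; zero-pad to 5 bytes: K' = 38 74 62 35 00.
K' ⊕ ipad = 0e 42 54 03 36.
Inner input = 0e 42 54 03 36 ∥ 68.
Inner hash: even-index sum = 152 mod 256 = 152; odd-index sum = 173 mod 256 = 173 → 98 ad.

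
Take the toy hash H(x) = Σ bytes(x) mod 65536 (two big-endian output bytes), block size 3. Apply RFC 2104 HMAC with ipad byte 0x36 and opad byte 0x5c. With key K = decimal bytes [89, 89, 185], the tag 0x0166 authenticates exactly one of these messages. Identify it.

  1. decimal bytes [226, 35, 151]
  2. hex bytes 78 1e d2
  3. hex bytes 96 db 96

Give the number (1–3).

Key decimal bytes [89, 89, 185] = 59 59 b9 is exactly B = 3 bytes: K' = 59 59 b9.
K' ⊕ ipad = 6f 6f 8f; K' ⊕ opad = 05 05 e5.
m1: inner = H(6f 6f 8f e2 23 97) = 03 09; tag = H(05 05 e5 03 09) = 00fb
m2: inner = H(6f 6f 8f 78 1e d2) = 02 d5; tag = H(05 05 e5 02 d5) = 01c6
m3: inner = H(6f 6f 8f 96 db 96) = 03 74; tag = H(05 05 e5 03 74) = 0166 ← matches

3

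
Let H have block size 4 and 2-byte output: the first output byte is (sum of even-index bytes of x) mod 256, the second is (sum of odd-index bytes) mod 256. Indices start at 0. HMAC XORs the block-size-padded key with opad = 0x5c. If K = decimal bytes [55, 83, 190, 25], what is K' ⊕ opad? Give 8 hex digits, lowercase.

Key decimal bytes [55, 83, 190, 25] = 37 53 be 19 is exactly B = 4 bytes: K' = 37 53 be 19.
XOR each byte with 0x5c: 37⊕5c=6b, 53⊕5c=0f, be⊕5c=e2, 19⊕5c=45.

6b0fe245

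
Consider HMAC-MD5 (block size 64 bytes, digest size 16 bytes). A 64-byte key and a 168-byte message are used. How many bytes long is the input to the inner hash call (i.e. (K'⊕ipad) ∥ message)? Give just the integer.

Key is 64 ≤ 64 bytes, zero-padded: |K'| = 64.
Inner input = (K'⊕ipad) ∥ m → 64 + 168 = 232 bytes.

232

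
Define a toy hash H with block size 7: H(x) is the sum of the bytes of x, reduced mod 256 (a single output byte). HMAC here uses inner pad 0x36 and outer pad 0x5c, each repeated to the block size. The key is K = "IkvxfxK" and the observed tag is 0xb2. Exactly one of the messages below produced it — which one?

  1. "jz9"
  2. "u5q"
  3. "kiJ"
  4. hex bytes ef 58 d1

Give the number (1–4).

Key "IkvxfxK" = 49 6b 76 78 66 78 4b is exactly B = 7 bytes: K' = 49 6b 76 78 66 78 4b.
K' ⊕ ipad = 7f 5d 40 4e 50 4e 7d; K' ⊕ opad = 15 37 2a 24 3a 24 17.
m1: inner = H(7f 5d 40 4e 50 4e 7d 6a 7a 39) = a2; tag = H(15 37 2a 24 3a 24 17 a2) = b1
m2: inner = H(7f 5d 40 4e 50 4e 7d 75 35 71) = a0; tag = H(15 37 2a 24 3a 24 17 a0) = af
m3: inner = H(7f 5d 40 4e 50 4e 7d 6b 69 4a) = a3; tag = H(15 37 2a 24 3a 24 17 a3) = b2 ← matches
m4: inner = H(7f 5d 40 4e 50 4e 7d ef 58 d1) = 9d; tag = H(15 37 2a 24 3a 24 17 9d) = ac

3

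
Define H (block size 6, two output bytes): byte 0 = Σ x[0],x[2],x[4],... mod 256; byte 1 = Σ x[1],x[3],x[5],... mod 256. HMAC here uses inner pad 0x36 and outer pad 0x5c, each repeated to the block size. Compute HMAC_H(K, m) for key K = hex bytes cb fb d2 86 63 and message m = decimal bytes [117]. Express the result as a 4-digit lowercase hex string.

0f90

Key hex bytes cb fb d2 86 63 is 5 bytes ≤ B = 6; zero-pad to 6 bytes: K' = cb fb d2 86 63 00.
K' ⊕ ipad = fd cd e4 b0 55 36.  K' ⊕ opad = 97 a7 8e da 3f 5c.
Inner input = (K'⊕ipad) ∥ m = fd cd e4 b0 55 36 ∥ 75.
Inner hash: even-index sum = 683 mod 256 = 171; odd-index sum = 435 mod 256 = 179 → ab b3.
Outer input = (K'⊕opad) ∥ inner = 97 a7 8e da 3f 5c ∥ ab b3.
Outer hash (tag): even-index sum = 527 mod 256 = 15; odd-index sum = 656 mod 256 = 144 → 0f 90.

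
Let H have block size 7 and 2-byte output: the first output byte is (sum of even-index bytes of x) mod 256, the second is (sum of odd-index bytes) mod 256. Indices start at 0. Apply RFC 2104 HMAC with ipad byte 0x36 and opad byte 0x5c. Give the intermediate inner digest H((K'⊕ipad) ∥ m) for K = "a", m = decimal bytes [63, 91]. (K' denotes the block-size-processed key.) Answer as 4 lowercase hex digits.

Key "a" = 61 is 1 byte ≤ B = 7; zero-pad to 7 bytes: K' = 61 00 00 00 00 00 00.
K' ⊕ ipad = 57 36 36 36 36 36 36.
Inner input = 57 36 36 36 36 36 36 ∥ 3f 5b.
Inner hash: even-index sum = 340 mod 256 = 84; odd-index sum = 225 mod 256 = 225 → 54 e1.

54e1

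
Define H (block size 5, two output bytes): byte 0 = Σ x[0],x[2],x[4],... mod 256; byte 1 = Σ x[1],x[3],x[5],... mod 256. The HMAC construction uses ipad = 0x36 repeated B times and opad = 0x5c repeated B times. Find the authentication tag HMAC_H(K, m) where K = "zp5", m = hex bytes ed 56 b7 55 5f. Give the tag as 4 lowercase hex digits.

6ab8

Key "zp5" = 7a 70 35 is 3 bytes ≤ B = 5; zero-pad to 5 bytes: K' = 7a 70 35 00 00.
K' ⊕ ipad = 4c 46 03 36 36.  K' ⊕ opad = 26 2c 69 5c 5c.
Inner input = (K'⊕ipad) ∥ m = 4c 46 03 36 36 ∥ ed 56 b7 55 5f.
Inner hash: even-index sum = 304 mod 256 = 48; odd-index sum = 639 mod 256 = 127 → 30 7f.
Outer input = (K'⊕opad) ∥ inner = 26 2c 69 5c 5c ∥ 30 7f.
Outer hash (tag): even-index sum = 362 mod 256 = 106; odd-index sum = 184 mod 256 = 184 → 6a b8.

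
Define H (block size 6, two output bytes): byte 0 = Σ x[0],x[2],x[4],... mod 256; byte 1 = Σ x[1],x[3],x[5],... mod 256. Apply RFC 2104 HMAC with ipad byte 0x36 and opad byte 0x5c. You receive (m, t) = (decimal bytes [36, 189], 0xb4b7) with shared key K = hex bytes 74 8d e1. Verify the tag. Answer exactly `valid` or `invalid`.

Key hex bytes 74 8d e1 is 3 bytes ≤ B = 6; zero-pad to 6 bytes: K' = 74 8d e1 00 00 00.
K' ⊕ ipad = 42 bb d7 36 36 36; K' ⊕ opad = 28 d1 bd 5c 5c 5c.
Inner hash: even-index sum = 371 mod 256 = 115; odd-index sum = 484 mod 256 = 228 → 73 e4.
Outer hash (recomputed tag): even-index sum = 436 mod 256 = 180; odd-index sum = 621 mod 256 = 109 → b4 6d.
Recomputed tag = b46d; claimed = b4b7 → mismatch.

invalid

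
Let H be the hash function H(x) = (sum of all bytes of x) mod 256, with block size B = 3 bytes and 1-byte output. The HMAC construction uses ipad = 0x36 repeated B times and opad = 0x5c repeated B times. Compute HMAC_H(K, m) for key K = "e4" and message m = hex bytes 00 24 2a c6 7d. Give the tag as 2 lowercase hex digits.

19

Key "e4" = 65 34 is 2 bytes ≤ B = 3; zero-pad to 3 bytes: K' = 65 34 00.
K' ⊕ ipad = 53 02 36.  K' ⊕ opad = 39 68 5c.
Inner input = (K'⊕ipad) ∥ m = 53 02 36 ∥ 00 24 2a c6 7d.
Inner hash: sum = 83+2+54+0+36+42+198+125 = 540; mod 256 = 28 → 1c.
Outer input = (K'⊕opad) ∥ inner = 39 68 5c ∥ 1c.
Outer hash (tag): sum = 57+104+92+28 = 281; mod 256 = 25 → 19.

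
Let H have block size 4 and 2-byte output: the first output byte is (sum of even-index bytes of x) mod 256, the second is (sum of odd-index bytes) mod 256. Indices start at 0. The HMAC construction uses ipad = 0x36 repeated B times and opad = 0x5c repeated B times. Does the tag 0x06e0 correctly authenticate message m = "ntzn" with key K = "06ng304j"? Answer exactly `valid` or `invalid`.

Key "06ng304j" = 30 36 6e 67 33 30 34 6a is 8 bytes > B = 4, so hash it first: H(key) = 05 37, then zero-pad to 4 bytes: K' = 05 37 00 00.
K' ⊕ ipad = 33 01 36 36; K' ⊕ opad = 59 6b 5c 5c.
Inner hash: even-index sum = 337 mod 256 = 81; odd-index sum = 281 mod 256 = 25 → 51 19.
Outer hash (recomputed tag): even-index sum = 262 mod 256 = 6; odd-index sum = 224 mod 256 = 224 → 06 e0.
Recomputed tag = 06e0; claimed = 06e0 → match.

valid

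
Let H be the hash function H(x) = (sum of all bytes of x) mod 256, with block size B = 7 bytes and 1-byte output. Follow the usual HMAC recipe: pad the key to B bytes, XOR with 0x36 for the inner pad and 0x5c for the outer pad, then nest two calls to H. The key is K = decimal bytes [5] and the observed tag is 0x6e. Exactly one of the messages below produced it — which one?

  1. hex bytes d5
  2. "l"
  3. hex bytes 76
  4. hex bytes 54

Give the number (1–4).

Key decimal bytes [5] = 05 is 1 byte ≤ B = 7; zero-pad to 7 bytes: K' = 05 00 00 00 00 00 00.
K' ⊕ ipad = 33 36 36 36 36 36 36; K' ⊕ opad = 59 5c 5c 5c 5c 5c 5c.
m1: inner = H(33 36 36 36 36 36 36 d5) = 4c; tag = H(59 5c 5c 5c 5c 5c 5c 4c) = cd
m2: inner = H(33 36 36 36 36 36 36 6c) = e3; tag = H(59 5c 5c 5c 5c 5c 5c e3) = 64
m3: inner = H(33 36 36 36 36 36 36 76) = ed; tag = H(59 5c 5c 5c 5c 5c 5c ed) = 6e ← matches
m4: inner = H(33 36 36 36 36 36 36 54) = cb; tag = H(59 5c 5c 5c 5c 5c 5c cb) = 4c

3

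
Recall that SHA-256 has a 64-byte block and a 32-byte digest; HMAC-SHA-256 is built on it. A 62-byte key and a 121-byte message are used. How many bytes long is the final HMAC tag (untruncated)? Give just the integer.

32

The tag is one SHA-256 digest: 32 bytes.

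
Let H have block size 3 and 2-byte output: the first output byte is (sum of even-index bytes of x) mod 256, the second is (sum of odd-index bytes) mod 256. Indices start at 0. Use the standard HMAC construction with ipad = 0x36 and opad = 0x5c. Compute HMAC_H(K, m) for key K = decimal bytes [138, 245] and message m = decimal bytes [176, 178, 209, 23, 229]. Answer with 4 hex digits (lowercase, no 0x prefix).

Key decimal bytes [138, 245] = 8a f5 is 2 bytes ≤ B = 3; zero-pad to 3 bytes: K' = 8a f5 00.
K' ⊕ ipad = bc c3 36.  K' ⊕ opad = d6 a9 5c.
Inner input = (K'⊕ipad) ∥ m = bc c3 36 ∥ b0 b2 d1 17 e5.
Inner hash: even-index sum = 443 mod 256 = 187; odd-index sum = 809 mod 256 = 41 → bb 29.
Outer input = (K'⊕opad) ∥ inner = d6 a9 5c ∥ bb 29.
Outer hash (tag): even-index sum = 347 mod 256 = 91; odd-index sum = 356 mod 256 = 100 → 5b 64.

5b64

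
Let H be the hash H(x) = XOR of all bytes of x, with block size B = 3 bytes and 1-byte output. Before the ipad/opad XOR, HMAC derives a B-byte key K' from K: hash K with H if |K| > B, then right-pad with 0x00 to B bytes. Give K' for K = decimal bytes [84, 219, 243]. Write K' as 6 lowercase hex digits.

54dbf3

Key decimal bytes [84, 219, 243] = 54 db f3 is exactly B = 3 bytes: K' = 54 db f3.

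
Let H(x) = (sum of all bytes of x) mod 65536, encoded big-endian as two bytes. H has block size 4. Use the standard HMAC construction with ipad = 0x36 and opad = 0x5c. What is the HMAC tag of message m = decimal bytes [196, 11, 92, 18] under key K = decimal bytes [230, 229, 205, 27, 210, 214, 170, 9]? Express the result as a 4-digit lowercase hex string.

0179

Key decimal bytes [230, 229, 205, 27, 210, 214, 170, 9] = e6 e5 cd 1b d2 d6 aa 09 is 8 bytes > B = 4, so hash it first: H(key) = 05 0e, then zero-pad to 4 bytes: K' = 05 0e 00 00.
K' ⊕ ipad = 33 38 36 36.  K' ⊕ opad = 59 52 5c 5c.
Inner input = (K'⊕ipad) ∥ m = 33 38 36 36 ∥ c4 0b 5c 12.
Inner hash: sum = 51+56+54+54+196+11+92+18 = 532 → 02 14.
Outer input = (K'⊕opad) ∥ inner = 59 52 5c 5c ∥ 02 14.
Outer hash (tag): sum = 89+82+92+92+2+20 = 377 → 01 79.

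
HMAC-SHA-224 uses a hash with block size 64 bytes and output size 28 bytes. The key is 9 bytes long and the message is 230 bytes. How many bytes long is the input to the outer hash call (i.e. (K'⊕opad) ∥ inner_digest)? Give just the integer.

Key is 9 ≤ 64 bytes, zero-padded: |K'| = 64.
Outer input = (K'⊕opad) ∥ H(inner) → 64 + 28 = 92 bytes.

92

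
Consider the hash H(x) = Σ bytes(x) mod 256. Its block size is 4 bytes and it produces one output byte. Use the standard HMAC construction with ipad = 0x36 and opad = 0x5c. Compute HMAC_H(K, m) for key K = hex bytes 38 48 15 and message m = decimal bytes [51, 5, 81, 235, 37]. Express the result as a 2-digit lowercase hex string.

Key hex bytes 38 48 15 is 3 bytes ≤ B = 4; zero-pad to 4 bytes: K' = 38 48 15 00.
K' ⊕ ipad = 0e 7e 23 36.  K' ⊕ opad = 64 14 49 5c.
Inner input = (K'⊕ipad) ∥ m = 0e 7e 23 36 ∥ 33 05 51 eb 25.
Inner hash: sum = 14+126+35+54+51+5+81+235+37 = 638; mod 256 = 126 → 7e.
Outer input = (K'⊕opad) ∥ inner = 64 14 49 5c ∥ 7e.
Outer hash (tag): sum = 100+20+73+92+126 = 411; mod 256 = 155 → 9b.

9b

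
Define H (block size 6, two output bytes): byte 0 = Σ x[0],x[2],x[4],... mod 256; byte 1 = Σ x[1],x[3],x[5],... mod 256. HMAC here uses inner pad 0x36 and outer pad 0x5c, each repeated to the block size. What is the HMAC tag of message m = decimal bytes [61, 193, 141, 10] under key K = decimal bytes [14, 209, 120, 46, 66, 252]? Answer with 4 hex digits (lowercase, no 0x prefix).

5833

Key decimal bytes [14, 209, 120, 46, 66, 252] = 0e d1 78 2e 42 fc is exactly B = 6 bytes: K' = 0e d1 78 2e 42 fc.
K' ⊕ ipad = 38 e7 4e 18 74 ca.  K' ⊕ opad = 52 8d 24 72 1e a0.
Inner input = (K'⊕ipad) ∥ m = 38 e7 4e 18 74 ca ∥ 3d c1 8d 0a.
Inner hash: even-index sum = 452 mod 256 = 196; odd-index sum = 660 mod 256 = 148 → c4 94.
Outer input = (K'⊕opad) ∥ inner = 52 8d 24 72 1e a0 ∥ c4 94.
Outer hash (tag): even-index sum = 344 mod 256 = 88; odd-index sum = 563 mod 256 = 51 → 58 33.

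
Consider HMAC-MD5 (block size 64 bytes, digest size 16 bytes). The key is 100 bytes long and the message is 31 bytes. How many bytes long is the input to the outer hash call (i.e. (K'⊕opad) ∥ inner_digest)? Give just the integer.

80

Key is 100 > 64 bytes, so it is hashed to 16 bytes then zero-padded to 64: |K'| = 64.
Outer input = (K'⊕opad) ∥ H(inner) → 64 + 16 = 80 bytes.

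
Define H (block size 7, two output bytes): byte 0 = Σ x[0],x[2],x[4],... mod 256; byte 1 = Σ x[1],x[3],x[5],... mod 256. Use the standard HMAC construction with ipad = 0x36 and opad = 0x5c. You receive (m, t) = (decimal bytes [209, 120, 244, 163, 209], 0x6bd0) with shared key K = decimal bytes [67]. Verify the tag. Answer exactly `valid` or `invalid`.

Key decimal bytes [67] = 43 is 1 byte ≤ B = 7; zero-pad to 7 bytes: K' = 43 00 00 00 00 00 00.
K' ⊕ ipad = 75 36 36 36 36 36 36; K' ⊕ opad = 1f 5c 5c 5c 5c 5c 5c.
Inner hash: even-index sum = 562 mod 256 = 50; odd-index sum = 824 mod 256 = 56 → 32 38.
Outer hash (recomputed tag): even-index sum = 363 mod 256 = 107; odd-index sum = 326 mod 256 = 70 → 6b 46.
Recomputed tag = 6b46; claimed = 6bd0 → mismatch.

invalid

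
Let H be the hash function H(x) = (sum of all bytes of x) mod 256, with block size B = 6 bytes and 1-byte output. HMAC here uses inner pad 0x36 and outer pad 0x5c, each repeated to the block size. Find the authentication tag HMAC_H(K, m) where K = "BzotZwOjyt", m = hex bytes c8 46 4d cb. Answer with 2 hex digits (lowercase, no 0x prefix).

6a

Key "BzotZwOjyt" = 42 7a 6f 74 5a 77 4f 6a 79 74 is 10 bytes > B = 6, so hash it first: H(key) = 16, then zero-pad to 6 bytes: K' = 16 00 00 00 00 00.
K' ⊕ ipad = 20 36 36 36 36 36.  K' ⊕ opad = 4a 5c 5c 5c 5c 5c.
Inner input = (K'⊕ipad) ∥ m = 20 36 36 36 36 36 ∥ c8 46 4d cb.
Inner hash: sum = 32+54+54+54+54+54+200+70+77+203 = 852; mod 256 = 84 → 54.
Outer input = (K'⊕opad) ∥ inner = 4a 5c 5c 5c 5c 5c ∥ 54.
Outer hash (tag): sum = 74+92+92+92+92+92+84 = 618; mod 256 = 106 → 6a.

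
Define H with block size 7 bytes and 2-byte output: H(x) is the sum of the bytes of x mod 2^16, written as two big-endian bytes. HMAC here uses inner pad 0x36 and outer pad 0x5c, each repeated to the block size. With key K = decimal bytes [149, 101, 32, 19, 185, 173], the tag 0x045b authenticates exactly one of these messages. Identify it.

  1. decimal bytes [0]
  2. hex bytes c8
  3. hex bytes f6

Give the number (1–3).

2

Key decimal bytes [149, 101, 32, 19, 185, 173] = 95 65 20 13 b9 ad is 6 bytes ≤ B = 7; zero-pad to 7 bytes: K' = 95 65 20 13 b9 ad 00.
K' ⊕ ipad = a3 53 16 25 8f 9b 36; K' ⊕ opad = c9 39 7c 4f e5 f1 5c.
m1: inner = H(a3 53 16 25 8f 9b 36 00) = 02 91; tag = H(c9 39 7c 4f e5 f1 5c 02 91) = 0492
m2: inner = H(a3 53 16 25 8f 9b 36 c8) = 03 59; tag = H(c9 39 7c 4f e5 f1 5c 03 59) = 045b ← matches
m3: inner = H(a3 53 16 25 8f 9b 36 f6) = 03 87; tag = H(c9 39 7c 4f e5 f1 5c 03 87) = 0489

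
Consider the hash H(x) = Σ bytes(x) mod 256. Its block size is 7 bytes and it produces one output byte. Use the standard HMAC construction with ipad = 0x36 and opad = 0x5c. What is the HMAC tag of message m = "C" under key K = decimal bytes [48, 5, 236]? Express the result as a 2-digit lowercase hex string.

Key decimal bytes [48, 5, 236] = 30 05 ec is 3 bytes ≤ B = 7; zero-pad to 7 bytes: K' = 30 05 ec 00 00 00 00.
K' ⊕ ipad = 06 33 da 36 36 36 36.  K' ⊕ opad = 6c 59 b0 5c 5c 5c 5c.
Inner input = (K'⊕ipad) ∥ m = 06 33 da 36 36 36 36 ∥ 43.
Inner hash: sum = 6+51+218+54+54+54+54+67 = 558; mod 256 = 46 → 2e.
Outer input = (K'⊕opad) ∥ inner = 6c 59 b0 5c 5c 5c 5c ∥ 2e.
Outer hash (tag): sum = 108+89+176+92+92+92+92+46 = 787; mod 256 = 19 → 13.

13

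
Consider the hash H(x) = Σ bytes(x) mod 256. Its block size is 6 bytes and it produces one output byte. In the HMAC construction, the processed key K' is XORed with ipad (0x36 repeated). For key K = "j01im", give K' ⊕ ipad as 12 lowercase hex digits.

Key "j01im" = 6a 30 31 69 6d is 5 bytes ≤ B = 6; zero-pad to 6 bytes: K' = 6a 30 31 69 6d 00.
XOR each byte with 0x36: 6a⊕36=5c, 30⊕36=06, 31⊕36=07, 69⊕36=5f, 6d⊕36=5b, 00⊕36=36.

5c06075f5b36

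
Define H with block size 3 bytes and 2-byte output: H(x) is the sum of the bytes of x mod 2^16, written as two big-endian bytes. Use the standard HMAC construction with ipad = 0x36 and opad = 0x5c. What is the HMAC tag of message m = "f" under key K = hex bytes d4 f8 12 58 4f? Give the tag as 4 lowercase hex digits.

Key hex bytes d4 f8 12 58 4f is 5 bytes > B = 3, so hash it first: H(key) = 02 85, then zero-pad to 3 bytes: K' = 02 85 00.
K' ⊕ ipad = 34 b3 36.  K' ⊕ opad = 5e d9 5c.
Inner input = (K'⊕ipad) ∥ m = 34 b3 36 ∥ 66.
Inner hash: sum = 52+179+54+102 = 387 → 01 83.
Outer input = (K'⊕opad) ∥ inner = 5e d9 5c ∥ 01 83.
Outer hash (tag): sum = 94+217+92+1+131 = 535 → 02 17.

0217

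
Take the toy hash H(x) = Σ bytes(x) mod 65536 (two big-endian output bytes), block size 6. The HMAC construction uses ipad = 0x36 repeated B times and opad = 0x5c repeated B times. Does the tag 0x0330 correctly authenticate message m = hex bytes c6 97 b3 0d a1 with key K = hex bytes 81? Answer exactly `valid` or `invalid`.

valid

Key hex bytes 81 is 1 byte ≤ B = 6; zero-pad to 6 bytes: K' = 81 00 00 00 00 00.
K' ⊕ ipad = b7 36 36 36 36 36; K' ⊕ opad = dd 5c 5c 5c 5c 5c.
Inner hash: sum = 183+54+54+54+54+54+198+151+179+13+161 = 1155 → 04 83.
Outer hash (recomputed tag): sum = 221+92+92+92+92+92+4+131 = 816 → 03 30.
Recomputed tag = 0330; claimed = 0330 → match.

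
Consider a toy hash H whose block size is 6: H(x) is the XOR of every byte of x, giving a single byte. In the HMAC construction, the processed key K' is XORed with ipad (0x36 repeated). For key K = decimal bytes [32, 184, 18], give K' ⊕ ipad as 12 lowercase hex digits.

Key decimal bytes [32, 184, 18] = 20 b8 12 is 3 bytes ≤ B = 6; zero-pad to 6 bytes: K' = 20 b8 12 00 00 00.
XOR each byte with 0x36: 20⊕36=16, b8⊕36=8e, 12⊕36=24, 00⊕36=36, 00⊕36=36, 00⊕36=36.

168e24363636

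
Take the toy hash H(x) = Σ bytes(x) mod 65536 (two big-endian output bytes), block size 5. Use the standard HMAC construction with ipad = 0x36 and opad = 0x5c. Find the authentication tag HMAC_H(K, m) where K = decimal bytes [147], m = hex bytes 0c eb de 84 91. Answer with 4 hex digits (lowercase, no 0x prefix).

02aa

Key decimal bytes [147] = 93 is 1 byte ≤ B = 5; zero-pad to 5 bytes: K' = 93 00 00 00 00.
K' ⊕ ipad = a5 36 36 36 36.  K' ⊕ opad = cf 5c 5c 5c 5c.
Inner input = (K'⊕ipad) ∥ m = a5 36 36 36 36 ∥ 0c eb de 84 91.
Inner hash: sum = 165+54+54+54+54+12+235+222+132+145 = 1127 → 04 67.
Outer input = (K'⊕opad) ∥ inner = cf 5c 5c 5c 5c ∥ 04 67.
Outer hash (tag): sum = 207+92+92+92+92+4+103 = 682 → 02 aa.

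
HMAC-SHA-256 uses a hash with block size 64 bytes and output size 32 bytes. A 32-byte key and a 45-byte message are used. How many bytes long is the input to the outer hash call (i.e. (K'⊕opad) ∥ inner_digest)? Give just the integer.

Key is 32 ≤ 64 bytes, zero-padded: |K'| = 64.
Outer input = (K'⊕opad) ∥ H(inner) → 64 + 32 = 96 bytes.

96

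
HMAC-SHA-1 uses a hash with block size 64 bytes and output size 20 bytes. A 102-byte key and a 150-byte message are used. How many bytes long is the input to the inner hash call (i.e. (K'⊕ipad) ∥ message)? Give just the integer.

214

Key is 102 > 64 bytes, so it is hashed to 20 bytes then zero-padded to 64: |K'| = 64.
Inner input = (K'⊕ipad) ∥ m → 64 + 150 = 214 bytes.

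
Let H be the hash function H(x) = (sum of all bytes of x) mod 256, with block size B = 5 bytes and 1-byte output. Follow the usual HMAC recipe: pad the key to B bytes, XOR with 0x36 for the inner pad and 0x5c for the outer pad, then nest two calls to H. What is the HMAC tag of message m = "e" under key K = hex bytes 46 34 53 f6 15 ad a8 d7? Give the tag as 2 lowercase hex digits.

37

Key hex bytes 46 34 53 f6 15 ad a8 d7 is 8 bytes > B = 5, so hash it first: H(key) = 04, then zero-pad to 5 bytes: K' = 04 00 00 00 00.
K' ⊕ ipad = 32 36 36 36 36.  K' ⊕ opad = 58 5c 5c 5c 5c.
Inner input = (K'⊕ipad) ∥ m = 32 36 36 36 36 ∥ 65.
Inner hash: sum = 50+54+54+54+54+101 = 367; mod 256 = 111 → 6f.
Outer input = (K'⊕opad) ∥ inner = 58 5c 5c 5c 5c ∥ 6f.
Outer hash (tag): sum = 88+92+92+92+92+111 = 567; mod 256 = 55 → 37.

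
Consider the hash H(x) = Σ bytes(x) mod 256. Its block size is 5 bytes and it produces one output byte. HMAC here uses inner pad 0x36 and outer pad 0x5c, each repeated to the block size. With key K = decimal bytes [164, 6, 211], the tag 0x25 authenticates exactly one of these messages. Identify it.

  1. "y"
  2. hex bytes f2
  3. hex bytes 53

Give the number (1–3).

Key decimal bytes [164, 6, 211] = a4 06 d3 is 3 bytes ≤ B = 5; zero-pad to 5 bytes: K' = a4 06 d3 00 00.
K' ⊕ ipad = 92 30 e5 36 36; K' ⊕ opad = f8 5a 8f 5c 5c.
m1: inner = H(92 30 e5 36 36 79) = 8c; tag = H(f8 5a 8f 5c 5c 8c) = 25 ← matches
m2: inner = H(92 30 e5 36 36 f2) = 05; tag = H(f8 5a 8f 5c 5c 05) = 9e
m3: inner = H(92 30 e5 36 36 53) = 66; tag = H(f8 5a 8f 5c 5c 66) = ff

1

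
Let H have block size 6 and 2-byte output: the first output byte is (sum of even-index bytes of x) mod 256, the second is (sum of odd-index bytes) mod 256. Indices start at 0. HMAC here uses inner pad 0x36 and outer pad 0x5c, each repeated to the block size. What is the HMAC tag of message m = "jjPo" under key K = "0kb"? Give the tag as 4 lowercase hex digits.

Key "0kb" = 30 6b 62 is 3 bytes ≤ B = 6; zero-pad to 6 bytes: K' = 30 6b 62 00 00 00.
K' ⊕ ipad = 06 5d 54 36 36 36.  K' ⊕ opad = 6c 37 3e 5c 5c 5c.
Inner input = (K'⊕ipad) ∥ m = 06 5d 54 36 36 36 ∥ 6a 6a 50 6f.
Inner hash: even-index sum = 330 mod 256 = 74; odd-index sum = 418 mod 256 = 162 → 4a a2.
Outer input = (K'⊕opad) ∥ inner = 6c 37 3e 5c 5c 5c ∥ 4a a2.
Outer hash (tag): even-index sum = 336 mod 256 = 80; odd-index sum = 401 mod 256 = 145 → 50 91.

5091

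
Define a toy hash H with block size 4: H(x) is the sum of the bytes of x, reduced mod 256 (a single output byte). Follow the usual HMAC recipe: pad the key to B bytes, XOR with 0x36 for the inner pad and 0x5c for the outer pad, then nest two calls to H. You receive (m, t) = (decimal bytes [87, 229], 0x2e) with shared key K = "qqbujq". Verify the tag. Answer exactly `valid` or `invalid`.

Key "qqbujq" = 71 71 62 75 6a 71 is 6 bytes > B = 4, so hash it first: H(key) = 94, then zero-pad to 4 bytes: K' = 94 00 00 00.
K' ⊕ ipad = a2 36 36 36; K' ⊕ opad = c8 5c 5c 5c.
Inner hash: sum = 162+54+54+54+87+229 = 640; mod 256 = 128 → 80.
Outer hash (recomputed tag): sum = 200+92+92+92+128 = 604; mod 256 = 92 → 5c.
Recomputed tag = 5c; claimed = 2e → mismatch.

invalid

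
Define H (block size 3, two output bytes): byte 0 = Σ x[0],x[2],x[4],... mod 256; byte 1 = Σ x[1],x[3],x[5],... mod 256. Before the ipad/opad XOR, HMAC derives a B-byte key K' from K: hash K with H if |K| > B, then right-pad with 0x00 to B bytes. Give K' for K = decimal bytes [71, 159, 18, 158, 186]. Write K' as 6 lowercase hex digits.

|K| = 5 > B = 3, so first hash the key.
H(K): even-index sum = 275 mod 256 = 19; odd-index sum = 317 mod 256 = 61 → 13 3d.
Zero-pad H(K) = 13 3d to 3 bytes: K' = 13 3d 00.

133d00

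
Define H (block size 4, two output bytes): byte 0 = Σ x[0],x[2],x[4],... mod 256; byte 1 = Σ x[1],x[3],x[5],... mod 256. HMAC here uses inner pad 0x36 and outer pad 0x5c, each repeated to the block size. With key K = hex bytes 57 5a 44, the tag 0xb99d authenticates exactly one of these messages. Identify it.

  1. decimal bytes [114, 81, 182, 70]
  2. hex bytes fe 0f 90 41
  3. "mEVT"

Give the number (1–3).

3

Key hex bytes 57 5a 44 is 3 bytes ≤ B = 4; zero-pad to 4 bytes: K' = 57 5a 44 00.
K' ⊕ ipad = 61 6c 72 36; K' ⊕ opad = 0b 06 18 5c.
m1: inner = H(61 6c 72 36 72 51 b6 46) = fb 39; tag = H(0b 06 18 5c fb 39) = 1e9b
m2: inner = H(61 6c 72 36 fe 0f 90 41) = 61 f2; tag = H(0b 06 18 5c 61 f2) = 8454
m3: inner = H(61 6c 72 36 6d 45 56 54) = 96 3b; tag = H(0b 06 18 5c 96 3b) = b99d ← matches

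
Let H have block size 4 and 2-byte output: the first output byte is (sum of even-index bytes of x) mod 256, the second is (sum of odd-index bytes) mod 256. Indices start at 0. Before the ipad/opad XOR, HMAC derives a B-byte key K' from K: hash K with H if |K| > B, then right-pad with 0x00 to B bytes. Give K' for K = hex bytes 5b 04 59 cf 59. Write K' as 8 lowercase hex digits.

0dd30000

|K| = 5 > B = 4, so first hash the key.
H(K): even-index sum = 269 mod 256 = 13; odd-index sum = 211 mod 256 = 211 → 0d d3.
Zero-pad H(K) = 0d d3 to 4 bytes: K' = 0d d3 00 00.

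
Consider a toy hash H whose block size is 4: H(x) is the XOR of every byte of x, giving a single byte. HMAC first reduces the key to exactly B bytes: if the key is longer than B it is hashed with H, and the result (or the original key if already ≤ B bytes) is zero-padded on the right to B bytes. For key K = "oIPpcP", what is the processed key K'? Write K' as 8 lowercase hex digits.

35000000

|K| = 6 > B = 4, so first hash the key.
H(K): XOR 6f⊕49⊕50⊕70⊕63⊕50 = 35.
Zero-pad H(K) = 35 to 4 bytes: K' = 35 00 00 00.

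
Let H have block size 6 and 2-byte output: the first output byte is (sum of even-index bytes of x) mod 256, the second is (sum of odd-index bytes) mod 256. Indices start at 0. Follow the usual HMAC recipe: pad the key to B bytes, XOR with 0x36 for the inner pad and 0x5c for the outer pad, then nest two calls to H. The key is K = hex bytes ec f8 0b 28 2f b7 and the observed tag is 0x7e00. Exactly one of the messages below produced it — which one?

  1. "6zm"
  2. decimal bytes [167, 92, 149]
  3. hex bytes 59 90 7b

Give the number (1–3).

3

Key hex bytes ec f8 0b 28 2f b7 is exactly B = 6 bytes: K' = ec f8 0b 28 2f b7.
K' ⊕ ipad = da ce 3d 1e 19 81; K' ⊕ opad = b0 a4 57 74 73 eb.
m1: inner = H(da ce 3d 1e 19 81 36 7a 6d) = d3 e7; tag = H(b0 a4 57 74 73 eb d3 e7) = 4dea
m2: inner = H(da ce 3d 1e 19 81 a7 5c 95) = 6c c9; tag = H(b0 a4 57 74 73 eb 6c c9) = e6cc
m3: inner = H(da ce 3d 1e 19 81 59 90 7b) = 04 fd; tag = H(b0 a4 57 74 73 eb 04 fd) = 7e00 ← matches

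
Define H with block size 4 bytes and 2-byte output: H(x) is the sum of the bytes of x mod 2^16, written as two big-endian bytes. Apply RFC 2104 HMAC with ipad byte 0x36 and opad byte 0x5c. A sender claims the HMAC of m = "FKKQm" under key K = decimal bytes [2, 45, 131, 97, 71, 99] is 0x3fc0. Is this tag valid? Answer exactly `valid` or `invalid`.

Key decimal bytes [2, 45, 131, 97, 71, 99] = 02 2d 83 61 47 63 is 6 bytes > B = 4, so hash it first: H(key) = 01 bd, then zero-pad to 4 bytes: K' = 01 bd 00 00.
K' ⊕ ipad = 37 8b 36 36; K' ⊕ opad = 5d e1 5c 5c.
Inner hash: sum = 55+139+54+54+70+75+75+81+109 = 712 → 02 c8.
Outer hash (recomputed tag): sum = 93+225+92+92+2+200 = 704 → 02 c0.
Recomputed tag = 02c0; claimed = 3fc0 → mismatch.

invalid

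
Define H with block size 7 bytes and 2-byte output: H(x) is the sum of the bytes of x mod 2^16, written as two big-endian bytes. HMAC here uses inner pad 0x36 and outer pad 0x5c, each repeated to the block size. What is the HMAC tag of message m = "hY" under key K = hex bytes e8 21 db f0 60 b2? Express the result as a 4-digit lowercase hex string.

Key hex bytes e8 21 db f0 60 b2 is 6 bytes ≤ B = 7; zero-pad to 7 bytes: K' = e8 21 db f0 60 b2 00.
K' ⊕ ipad = de 17 ed c6 56 84 36.  K' ⊕ opad = b4 7d 87 ac 3c ee 5c.
Inner input = (K'⊕ipad) ∥ m = de 17 ed c6 56 84 36 ∥ 68 59.
Inner hash: sum = 222+23+237+198+86+132+54+104+89 = 1145 → 04 79.
Outer input = (K'⊕opad) ∥ inner = b4 7d 87 ac 3c ee 5c ∥ 04 79.
Outer hash (tag): sum = 180+125+135+172+60+238+92+4+121 = 1127 → 04 67.

0467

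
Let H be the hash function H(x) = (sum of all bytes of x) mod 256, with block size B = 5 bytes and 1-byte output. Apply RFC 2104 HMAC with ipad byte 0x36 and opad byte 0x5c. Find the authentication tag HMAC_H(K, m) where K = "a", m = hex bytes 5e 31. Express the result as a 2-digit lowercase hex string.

Key "a" = 61 is 1 byte ≤ B = 5; zero-pad to 5 bytes: K' = 61 00 00 00 00.
K' ⊕ ipad = 57 36 36 36 36.  K' ⊕ opad = 3d 5c 5c 5c 5c.
Inner input = (K'⊕ipad) ∥ m = 57 36 36 36 36 ∥ 5e 31.
Inner hash: sum = 87+54+54+54+54+94+49 = 446; mod 256 = 190 → be.
Outer input = (K'⊕opad) ∥ inner = 3d 5c 5c 5c 5c ∥ be.
Outer hash (tag): sum = 61+92+92+92+92+190 = 619; mod 256 = 107 → 6b.

6b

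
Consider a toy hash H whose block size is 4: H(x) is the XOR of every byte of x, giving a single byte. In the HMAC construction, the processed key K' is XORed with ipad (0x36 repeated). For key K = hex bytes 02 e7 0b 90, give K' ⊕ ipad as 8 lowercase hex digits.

34d13da6

Key hex bytes 02 e7 0b 90 is exactly B = 4 bytes: K' = 02 e7 0b 90.
XOR each byte with 0x36: 02⊕36=34, e7⊕36=d1, 0b⊕36=3d, 90⊕36=a6.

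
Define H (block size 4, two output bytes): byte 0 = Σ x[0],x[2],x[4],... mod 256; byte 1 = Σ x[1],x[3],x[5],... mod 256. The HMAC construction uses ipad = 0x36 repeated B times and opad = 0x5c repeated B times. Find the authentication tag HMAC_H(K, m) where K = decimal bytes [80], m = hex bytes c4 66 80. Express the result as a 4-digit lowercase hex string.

Key decimal bytes [80] = 50 is 1 byte ≤ B = 4; zero-pad to 4 bytes: K' = 50 00 00 00.
K' ⊕ ipad = 66 36 36 36.  K' ⊕ opad = 0c 5c 5c 5c.
Inner input = (K'⊕ipad) ∥ m = 66 36 36 36 ∥ c4 66 80.
Inner hash: even-index sum = 480 mod 256 = 224; odd-index sum = 210 mod 256 = 210 → e0 d2.
Outer input = (K'⊕opad) ∥ inner = 0c 5c 5c 5c ∥ e0 d2.
Outer hash (tag): even-index sum = 328 mod 256 = 72; odd-index sum = 394 mod 256 = 138 → 48 8a.

488a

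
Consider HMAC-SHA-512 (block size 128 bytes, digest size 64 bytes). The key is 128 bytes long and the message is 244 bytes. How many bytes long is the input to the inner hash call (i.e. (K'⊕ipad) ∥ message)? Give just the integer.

372

Key is 128 ≤ 128 bytes, zero-padded: |K'| = 128.
Inner input = (K'⊕ipad) ∥ m → 128 + 244 = 372 bytes.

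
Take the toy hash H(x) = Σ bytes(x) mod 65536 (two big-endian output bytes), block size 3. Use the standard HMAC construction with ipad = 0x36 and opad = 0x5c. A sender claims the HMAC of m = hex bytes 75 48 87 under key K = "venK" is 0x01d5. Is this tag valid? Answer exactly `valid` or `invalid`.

invalid

Key "venK" = 76 65 6e 4b is 4 bytes > B = 3, so hash it first: H(key) = 01 94, then zero-pad to 3 bytes: K' = 01 94 00.
K' ⊕ ipad = 37 a2 36; K' ⊕ opad = 5d c8 5c.
Inner hash: sum = 55+162+54+117+72+135 = 595 → 02 53.
Outer hash (recomputed tag): sum = 93+200+92+2+83 = 470 → 01 d6.
Recomputed tag = 01d6; claimed = 01d5 → mismatch.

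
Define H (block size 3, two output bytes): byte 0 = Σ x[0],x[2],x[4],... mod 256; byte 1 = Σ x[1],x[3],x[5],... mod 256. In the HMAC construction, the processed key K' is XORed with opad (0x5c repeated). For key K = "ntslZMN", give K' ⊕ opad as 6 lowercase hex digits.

Key "ntslZMN" = 6e 74 73 6c 5a 4d 4e is 7 bytes > B = 3, so hash it first: H(key) = 89 2d, then zero-pad to 3 bytes: K' = 89 2d 00.
XOR each byte with 0x5c: 89⊕5c=d5, 2d⊕5c=71, 00⊕5c=5c.

d5715c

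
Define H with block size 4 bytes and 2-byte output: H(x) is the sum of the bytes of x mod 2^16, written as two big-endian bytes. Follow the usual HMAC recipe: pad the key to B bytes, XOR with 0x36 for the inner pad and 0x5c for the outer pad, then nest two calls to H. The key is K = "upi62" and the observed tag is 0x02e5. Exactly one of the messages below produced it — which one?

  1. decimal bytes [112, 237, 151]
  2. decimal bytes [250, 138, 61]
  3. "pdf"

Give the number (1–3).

Key "upi62" = 75 70 69 36 32 is 5 bytes > B = 4, so hash it first: H(key) = 01 b6, then zero-pad to 4 bytes: K' = 01 b6 00 00.
K' ⊕ ipad = 37 80 36 36; K' ⊕ opad = 5d ea 5c 5c.
m1: inner = H(37 80 36 36 70 ed 97) = 03 17; tag = H(5d ea 5c 5c 03 17) = 0219
m2: inner = H(37 80 36 36 fa 8a 3d) = 02 e4; tag = H(5d ea 5c 5c 02 e4) = 02e5 ← matches
m3: inner = H(37 80 36 36 70 64 66) = 02 5d; tag = H(5d ea 5c 5c 02 5d) = 025e

2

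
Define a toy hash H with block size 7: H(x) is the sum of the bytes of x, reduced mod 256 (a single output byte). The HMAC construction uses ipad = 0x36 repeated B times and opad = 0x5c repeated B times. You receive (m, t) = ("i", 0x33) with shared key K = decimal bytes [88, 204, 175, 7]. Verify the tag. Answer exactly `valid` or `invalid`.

Key decimal bytes [88, 204, 175, 7] = 58 cc af 07 is 4 bytes ≤ B = 7; zero-pad to 7 bytes: K' = 58 cc af 07 00 00 00.
K' ⊕ ipad = 6e fa 99 31 36 36 36; K' ⊕ opad = 04 90 f3 5b 5c 5c 5c.
Inner hash: sum = 110+250+153+49+54+54+54+105 = 829; mod 256 = 61 → 3d.
Outer hash (recomputed tag): sum = 4+144+243+91+92+92+92+61 = 819; mod 256 = 51 → 33.
Recomputed tag = 33; claimed = 33 → match.

valid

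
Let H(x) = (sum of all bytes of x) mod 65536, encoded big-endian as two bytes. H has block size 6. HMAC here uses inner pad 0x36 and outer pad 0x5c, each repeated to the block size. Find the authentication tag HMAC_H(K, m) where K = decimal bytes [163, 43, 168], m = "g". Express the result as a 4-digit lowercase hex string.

03d9

Key decimal bytes [163, 43, 168] = a3 2b a8 is 3 bytes ≤ B = 6; zero-pad to 6 bytes: K' = a3 2b a8 00 00 00.
K' ⊕ ipad = 95 1d 9e 36 36 36.  K' ⊕ opad = ff 77 f4 5c 5c 5c.
Inner input = (K'⊕ipad) ∥ m = 95 1d 9e 36 36 36 ∥ 67.
Inner hash: sum = 149+29+158+54+54+54+103 = 601 → 02 59.
Outer input = (K'⊕opad) ∥ inner = ff 77 f4 5c 5c 5c ∥ 02 59.
Outer hash (tag): sum = 255+119+244+92+92+92+2+89 = 985 → 03 d9.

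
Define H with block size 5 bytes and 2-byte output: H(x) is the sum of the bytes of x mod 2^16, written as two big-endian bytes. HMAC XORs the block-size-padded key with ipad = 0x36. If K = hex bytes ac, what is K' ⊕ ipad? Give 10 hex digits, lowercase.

Key hex bytes ac is 1 byte ≤ B = 5; zero-pad to 5 bytes: K' = ac 00 00 00 00.
XOR each byte with 0x36: ac⊕36=9a, 00⊕36=36, 00⊕36=36, 00⊕36=36, 00⊕36=36.

9a36363636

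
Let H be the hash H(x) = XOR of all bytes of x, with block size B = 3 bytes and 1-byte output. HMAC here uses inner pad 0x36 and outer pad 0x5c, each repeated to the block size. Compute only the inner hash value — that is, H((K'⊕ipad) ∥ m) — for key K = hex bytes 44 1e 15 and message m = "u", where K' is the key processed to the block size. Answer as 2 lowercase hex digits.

Key hex bytes 44 1e 15 is exactly B = 3 bytes: K' = 44 1e 15.
K' ⊕ ipad = 72 28 23.
Inner input = 72 28 23 ∥ 75.
Inner hash: XOR 72⊕28⊕23⊕75 = 0c.

0c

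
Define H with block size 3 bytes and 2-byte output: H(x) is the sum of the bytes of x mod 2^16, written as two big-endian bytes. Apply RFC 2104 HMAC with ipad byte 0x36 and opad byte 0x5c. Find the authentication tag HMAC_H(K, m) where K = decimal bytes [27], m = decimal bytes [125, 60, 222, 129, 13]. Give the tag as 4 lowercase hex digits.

Key decimal bytes [27] = 1b is 1 byte ≤ B = 3; zero-pad to 3 bytes: K' = 1b 00 00.
K' ⊕ ipad = 2d 36 36.  K' ⊕ opad = 47 5c 5c.
Inner input = (K'⊕ipad) ∥ m = 2d 36 36 ∥ 7d 3c de 81 0d.
Inner hash: sum = 45+54+54+125+60+222+129+13 = 702 → 02 be.
Outer input = (K'⊕opad) ∥ inner = 47 5c 5c ∥ 02 be.
Outer hash (tag): sum = 71+92+92+2+190 = 447 → 01 bf.

01bf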